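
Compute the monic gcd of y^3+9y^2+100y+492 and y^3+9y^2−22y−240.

Apply the Euclidean algorithm:
  y^3+9y^2+100y+492 = (y^3+9y^2−22y−240) + (122y+732)
  y^3+9y^2−22y−240 = ((1/122)y^2+(3/122)y−20/61)(122y+732) + (0)
Last nonzero remainder: 122y+732. Dividing through by 122 gives the monic gcd y+6.

y+6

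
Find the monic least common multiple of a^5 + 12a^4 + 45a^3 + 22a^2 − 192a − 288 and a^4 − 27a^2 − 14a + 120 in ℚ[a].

a^6 + 7a^5 − 15a^4 − 203a^3 − 302a^2 + 672a + 1440

Euclidean algorithm in ℚ[a]:
  a^5 + 12a^4 + 45a^3 + 22a^2 − 192a − 288 = (a + 12)(a^4 − 27a^2 − 14a + 120) + (72a^3 + 360a^2 − 144a − 1728)
  a^4 − 27a^2 − 14a + 120 = ((1/72)a − 5/72)(72a^3 + 360a^2 − 144a − 1728) + (0)
Last nonzero remainder: 72a^3 + 360a^2 − 144a − 1728. Dividing through by 72 gives the monic gcd a^3 + 5a^2 − 2a − 24.
Then lcm(f, g) = f·g / gcd(f, g); expanding and making the result monic gives the answer.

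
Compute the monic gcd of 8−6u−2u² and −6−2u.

1

Apply the Euclidean algorithm:
  −2u²−6u+8 = (u)(−2u−6) + (8)
  −2u−6 = (−(1/4)u−3/4)(8) + (0)
The last nonzero remainder is the constant 8, so the polynomials are coprime and gcd = 1.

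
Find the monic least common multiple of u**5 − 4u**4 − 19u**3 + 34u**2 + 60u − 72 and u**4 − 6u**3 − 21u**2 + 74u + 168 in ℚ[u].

u**7 − 15u**6 + 53u**5 + 131u**4 − 846u**3 + 220u**2 + 2472u − 2016

Euclidean algorithm in ℚ[u]:
  u**5 − 4u**4 − 19u**3 + 34u**2 + 60u − 72 = (u + 2)(u**4 − 6u**3 − 21u**2 + 74u + 168) + (14u**3 + 2u**2 − 256u − 408)
  u**4 − 6u**3 − 21u**2 + 74u + 168 = ((1/14)u − 43/98)(14u**3 + 2u**2 − 256u − 408) + (−(90/49)u**2 − (450/49)u − 540/49)
  14u**3 + 2u**2 − 256u − 408 = (−(343/45)u + 1666/45)(−(90/49)u**2 − (450/49)u − 540/49) + (0)
Last nonzero remainder: −(90/49)u**2 − (450/49)u − 540/49. Dividing through by −90/49 gives the monic gcd u**2 + 5u + 6.
Then lcm(f, g) = f·g / gcd(f, g); expanding and making the result monic gives the answer.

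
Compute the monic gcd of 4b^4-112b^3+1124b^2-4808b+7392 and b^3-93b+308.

b^2-11b+28

Repeated division with remainder:
  4b^4-112b^3+1124b^2-4808b+7392 = (4b-112)(b^3-93b+308) + (1496b^2-16456b+41888)
  b^3-93b+308 = ((1/1496)b+1/136)(1496b^2-16456b+41888) + (0)
Last nonzero remainder: 1496b^2-16456b+41888. Dividing through by 1496 gives the monic gcd b^2-11b+28.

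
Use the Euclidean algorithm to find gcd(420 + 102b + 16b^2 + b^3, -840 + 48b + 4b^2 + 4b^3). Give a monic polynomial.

42 + 6b + b^2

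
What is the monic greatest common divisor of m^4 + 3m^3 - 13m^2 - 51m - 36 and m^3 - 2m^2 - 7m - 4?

m^2 - 3m - 4

By polynomial division,
  m^4 + 3m^3 - 13m^2 - 51m - 36 = (m + 5)(m^3 - 2m^2 - 7m - 4) + (4m^2 - 12m - 16)
  m^3 - 2m^2 - 7m - 4 = ((1/4)m + 1/4)(4m^2 - 12m - 16) + (0)
Last nonzero remainder: 4m^2 - 12m - 16. Dividing through by 4 gives the monic gcd m^2 - 3m - 4.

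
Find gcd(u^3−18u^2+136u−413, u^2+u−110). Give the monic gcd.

Euclidean algorithm in ℚ[u]:
  u^3−18u^2+136u−413 = (u−19)(u^2+u−110) + (265u−2503)
  u^2+u−110 = ((1/265)u+2768/70225)(265u−2503) + (−796446/70225)
  265u−2503 = (−(18609625/796446)u+175773175/796446)(−796446/70225) + (0)
The last nonzero remainder is the constant −796446/70225, so the polynomials are coprime and gcd = 1.

1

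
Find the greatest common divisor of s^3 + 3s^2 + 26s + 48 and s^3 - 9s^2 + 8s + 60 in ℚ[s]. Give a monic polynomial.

s + 2

Apply the Euclidean algorithm:
  s^3 + 3s^2 + 26s + 48 = (s^3 - 9s^2 + 8s + 60) + (12s^2 + 18s - 12)
  s^3 - 9s^2 + 8s + 60 = ((1/12)s - 7/8)(12s^2 + 18s - 12) + ((99/4)s + 99/2)
  12s^2 + 18s - 12 = ((16/33)s - 8/33)((99/4)s + 99/2) + (0)
Last nonzero remainder: (99/4)s + 99/2. Dividing through by 99/4 gives the monic gcd s + 2.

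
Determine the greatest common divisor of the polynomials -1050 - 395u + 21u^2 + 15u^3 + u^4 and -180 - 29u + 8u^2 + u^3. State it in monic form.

Repeated division with remainder:
  u^4 + 15u^3 + 21u^2 - 395u - 1050 = (u + 7)(u^3 + 8u^2 - 29u - 180) + (-6u^2 - 12u + 210)
  u^3 + 8u^2 - 29u - 180 = (-(1/6)u - 1)(-6u^2 - 12u + 210) + (-6u + 30)
  -6u^2 - 12u + 210 = (u + 7)(-6u + 30) + (0)
Last nonzero remainder: -6u + 30. Dividing through by -6 gives the monic gcd u - 5.

-5 + u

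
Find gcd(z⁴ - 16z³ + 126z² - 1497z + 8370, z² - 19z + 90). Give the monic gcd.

z² - 19z + 90

Euclidean algorithm in ℚ[z]:
  z⁴ - 16z³ + 126z² - 1497z + 8370 = (z² + 3z + 93)(z² - 19z + 90) + (0)
The last nonzero remainder z² - 19z + 90 is already monic.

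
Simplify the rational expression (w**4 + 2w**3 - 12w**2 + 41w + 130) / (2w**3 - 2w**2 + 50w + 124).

By polynomial division,
  w**4 + 2w**3 - 12w**2 + 41w + 130 = ((1/2)w + 3/2)(2w**3 - 2w**2 + 50w + 124) + (-34w**2 - 96w - 56)
  2w**3 - 2w**2 + 50w + 124 = (-(1/17)w + 65/289)(-34w**2 - 96w - 56) + ((19738/289)w + 39476/289)
  -34w**2 - 96w - 56 = (-(4913/9869)w - 4046/9869)((19738/289)w + 39476/289) + (0)
Last nonzero remainder: (19738/289)w + 39476/289. Dividing through by 19738/289 gives the monic gcd w + 2.
Cancel w + 2 from numerator and denominator to get the reduced form.

(w**3 - 12w + 65)/(2w**2 - 6w + 62)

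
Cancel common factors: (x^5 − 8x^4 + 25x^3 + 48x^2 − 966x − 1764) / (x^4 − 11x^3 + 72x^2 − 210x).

(x^3 − 2x^2 − 29x − 42)/(x^2 − 5x)

By polynomial division,
  x^5 − 8x^4 + 25x^3 + 48x^2 − 966x − 1764 = (x + 3)(x^4 − 11x^3 + 72x^2 − 210x) + (−14x^3 + 42x^2 − 336x − 1764)
  x^4 − 11x^3 + 72x^2 − 210x = (−(1/14)x + 4/7)(−14x^3 + 42x^2 − 336x − 1764) + (24x^2 − 144x + 1008)
  −14x^3 + 42x^2 − 336x − 1764 = (−(7/12)x − 7/4)(24x^2 − 144x + 1008) + (0)
Last nonzero remainder: 24x^2 − 144x + 1008. Dividing through by 24 gives the monic gcd x^2 − 6x + 42.
Cancel x^2 − 6x + 42 from numerator and denominator to get the reduced form.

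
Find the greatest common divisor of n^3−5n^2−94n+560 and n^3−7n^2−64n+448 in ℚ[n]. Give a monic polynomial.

n^2−15n+56

By polynomial division,
  n^3−5n^2−94n+560 = (n^3−7n^2−64n+448) + (2n^2−30n+112)
  n^3−7n^2−64n+448 = ((1/2)n+4)(2n^2−30n+112) + (0)
Last nonzero remainder: 2n^2−30n+112. Dividing through by 2 gives the monic gcd n^2−15n+56.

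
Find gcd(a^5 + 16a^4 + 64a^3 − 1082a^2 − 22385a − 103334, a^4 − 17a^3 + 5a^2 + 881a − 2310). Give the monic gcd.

a^2 − 4a − 77

Euclidean algorithm in ℚ[a]:
  a^5 + 16a^4 + 64a^3 − 1082a^2 − 22385a − 103334 = (a + 33)(a^4 − 17a^3 + 5a^2 + 881a − 2310) + (620a^3 − 2128a^2 − 49148a − 27104)
  a^4 − 17a^3 + 5a^2 + 881a − 2310 = ((1/620)a − 2103/96100)(620a^3 − 2128a^2 − 49148a − 27104) + ((905814/24025)a^2 − (3623256/24025)a − 69747678/24025)
  620a^3 − 2128a^2 − 49148a − 27104 = ((7447750/452907)a + 4228400/452907)((905814/24025)a^2 − (3623256/24025)a − 69747678/24025) + (0)
Last nonzero remainder: (905814/24025)a^2 − (3623256/24025)a − 69747678/24025. Dividing through by 905814/24025 gives the monic gcd a^2 − 4a − 77.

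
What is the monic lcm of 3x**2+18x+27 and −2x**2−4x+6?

x**3+5x**2+3x−9

Apply the Euclidean algorithm:
  3x**2+18x+27 = (−3/2)(−2x**2−4x+6) + (12x+36)
  −2x**2−4x+6 = (−(1/6)x+1/6)(12x+36) + (0)
Last nonzero remainder: 12x+36. Dividing through by 12 gives the monic gcd x+3.
Then lcm(f, g) = f·g / gcd(f, g); expanding and making the result monic gives the answer.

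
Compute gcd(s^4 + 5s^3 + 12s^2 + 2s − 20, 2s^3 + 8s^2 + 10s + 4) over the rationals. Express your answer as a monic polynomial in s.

s + 2

Repeated division with remainder:
  s^4 + 5s^3 + 12s^2 + 2s − 20 = ((1/2)s + 1/2)(2s^3 + 8s^2 + 10s + 4) + (3s^2 − 5s − 22)
  2s^3 + 8s^2 + 10s + 4 = ((2/3)s + 34/9)(3s^2 − 5s − 22) + ((392/9)s + 784/9)
  3s^2 − 5s − 22 = ((27/392)s − 99/392)((392/9)s + 784/9) + (0)
Last nonzero remainder: (392/9)s + 784/9. Dividing through by 392/9 gives the monic gcd s + 2.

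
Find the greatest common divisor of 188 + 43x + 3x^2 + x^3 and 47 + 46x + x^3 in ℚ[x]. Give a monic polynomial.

Euclidean algorithm in ℚ[x]:
  x^3 + 3x^2 + 43x + 188 = (x^3 + 46x + 47) + (3x^2 - 3x + 141)
  x^3 + 46x + 47 = ((1/3)x + 1/3)(3x^2 - 3x + 141) + (0)
Last nonzero remainder: 3x^2 - 3x + 141. Dividing through by 3 gives the monic gcd x^2 - x + 47.

47 - x + x^2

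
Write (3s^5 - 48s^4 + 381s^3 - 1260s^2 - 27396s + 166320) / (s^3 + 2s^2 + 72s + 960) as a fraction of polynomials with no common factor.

Apply the Euclidean algorithm:
  3s^5 - 48s^4 + 381s^3 - 1260s^2 - 27396s + 166320 = (3s^2 - 54s + 273)(s^3 + 2s^2 + 72s + 960) + (-798s^2 + 4788s - 95760)
  s^3 + 2s^2 + 72s + 960 = (-(1/798)s - 4/399)(-798s^2 + 4788s - 95760) + (0)
Last nonzero remainder: -798s^2 + 4788s - 95760. Dividing through by -798 gives the monic gcd s^2 - 6s + 120.
Cancel s^2 - 6s + 120 from numerator and denominator to get the reduced form.

(3s^3 - 30s^2 - 159s + 1386)/(s + 8)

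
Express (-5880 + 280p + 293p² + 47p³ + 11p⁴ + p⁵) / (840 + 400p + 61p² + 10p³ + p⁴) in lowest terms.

(-21 + 4p + p²)/(3 + p)

Repeated division with remainder:
  p⁵ + 11p⁴ + 47p³ + 293p² + 280p - 5880 = (p + 1)(p⁴ + 10p³ + 61p² + 400p + 840) + (-24p³ - 168p² - 960p - 6720)
  p⁴ + 10p³ + 61p² + 400p + 840 = (-(1/24)p - 1/8)(-24p³ - 168p² - 960p - 6720) + (0)
Last nonzero remainder: -24p³ - 168p² - 960p - 6720. Dividing through by -24 gives the monic gcd p³ + 7p² + 40p + 280.
Cancel p³ + 7p² + 40p + 280 from numerator and denominator to get the reduced form.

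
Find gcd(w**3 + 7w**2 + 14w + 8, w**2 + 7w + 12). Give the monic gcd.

w + 4

Apply the Euclidean algorithm:
  w**3 + 7w**2 + 14w + 8 = (w)(w**2 + 7w + 12) + (2w + 8)
  w**2 + 7w + 12 = ((1/2)w + 3/2)(2w + 8) + (0)
Last nonzero remainder: 2w + 8. Dividing through by 2 gives the monic gcd w + 4.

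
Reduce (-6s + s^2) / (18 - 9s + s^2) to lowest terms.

(s)/(-3 + s)

By polynomial division,
  s^2 - 6s = (s^2 - 9s + 18) + (3s - 18)
  s^2 - 9s + 18 = ((1/3)s - 1)(3s - 18) + (0)
Last nonzero remainder: 3s - 18. Dividing through by 3 gives the monic gcd s - 6.
Cancel s - 6 from numerator and denominator to get the reduced form.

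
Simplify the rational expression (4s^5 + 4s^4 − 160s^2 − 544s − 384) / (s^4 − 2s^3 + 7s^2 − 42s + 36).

(4s^3 − 4s^2 − 40s − 32)/(s^2 − 4s + 3)

By polynomial division,
  4s^5 + 4s^4 − 160s^2 − 544s − 384 = (4s + 12)(s^4 − 2s^3 + 7s^2 − 42s + 36) + (−4s^3 − 76s^2 − 184s − 816)
  s^4 − 2s^3 + 7s^2 − 42s + 36 = (−(1/4)s + 21/4)(−4s^3 − 76s^2 − 184s − 816) + (360s^2 + 720s + 4320)
  −4s^3 − 76s^2 − 184s − 816 = (−(1/90)s − 17/90)(360s^2 + 720s + 4320) + (0)
Last nonzero remainder: 360s^2 + 720s + 4320. Dividing through by 360 gives the monic gcd s^2 + 2s + 12.
Cancel s^2 + 2s + 12 from numerator and denominator to get the reduced form.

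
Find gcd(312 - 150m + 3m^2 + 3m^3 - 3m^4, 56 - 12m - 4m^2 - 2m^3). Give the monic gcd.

Euclidean algorithm in ℚ[m]:
  -3m^4 + 3m^3 + 3m^2 - 150m + 312 = ((3/2)m - 9/2)(-2m^3 - 4m^2 - 12m + 56) + (3m^2 - 288m + 564)
  -2m^3 - 4m^2 - 12m + 56 = (-(2/3)m - 196/3)(3m^2 - 288m + 564) + (-18452m + 36904)
  3m^2 - 288m + 564 = (-(3/18452)m + 141/9226)(-18452m + 36904) + (0)
Last nonzero remainder: -18452m + 36904. Dividing through by -18452 gives the monic gcd m - 2.

-2 + m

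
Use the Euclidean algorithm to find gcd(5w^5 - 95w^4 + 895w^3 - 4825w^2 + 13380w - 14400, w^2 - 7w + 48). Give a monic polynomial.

w^2 - 7w + 48

Repeated division with remainder:
  5w^5 - 95w^4 + 895w^3 - 4825w^2 + 13380w - 14400 = (5w^3 - 60w^2 + 235w - 300)(w^2 - 7w + 48) + (0)
The last nonzero remainder w^2 - 7w + 48 is already monic.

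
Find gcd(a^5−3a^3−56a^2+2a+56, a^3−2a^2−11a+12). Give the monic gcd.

Euclidean algorithm in ℚ[a]:
  a^5−3a^3−56a^2+2a+56 = (a^2+2a+12)(a^3−2a^2−11a+12) + (−22a^2+110a−88)
  a^3−2a^2−11a+12 = (−(1/22)a−3/22)(−22a^2+110a−88) + (0)
Last nonzero remainder: −22a^2+110a−88. Dividing through by −22 gives the monic gcd a^2−5a+4.

a^2−5a+4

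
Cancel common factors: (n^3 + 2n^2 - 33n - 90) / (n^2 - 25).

(n^2 - 3n - 18)/(n - 5)

Apply the Euclidean algorithm:
  n^3 + 2n^2 - 33n - 90 = (n + 2)(n^2 - 25) + (-8n - 40)
  n^2 - 25 = (-(1/8)n + 5/8)(-8n - 40) + (0)
Last nonzero remainder: -8n - 40. Dividing through by -8 gives the monic gcd n + 5.
Cancel n + 5 from numerator and denominator to get the reduced form.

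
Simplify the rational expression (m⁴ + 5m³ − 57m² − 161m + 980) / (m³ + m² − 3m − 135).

(m³ + 10m² − 7m − 196)/(m² + 6m + 27)

Euclidean algorithm in ℚ[m]:
  m⁴ + 5m³ − 57m² − 161m + 980 = (m + 4)(m³ + m² − 3m − 135) + (−58m² − 14m + 1520)
  m³ + m² − 3m − 135 = (−(1/58)m − 11/841)(−58m² − 14m + 1520) + ((19363/841)m − 96815/841)
  −58m² − 14m + 1520 = (−(48778/19363)m − 255664/19363)((19363/841)m − 96815/841) + (0)
Last nonzero remainder: (19363/841)m − 96815/841. Dividing through by 19363/841 gives the monic gcd m − 5.
Cancel m − 5 from numerator and denominator to get the reduced form.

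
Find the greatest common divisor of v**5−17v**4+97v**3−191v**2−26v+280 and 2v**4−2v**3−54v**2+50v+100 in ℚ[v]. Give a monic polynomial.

Repeated division with remainder:
  v**5−17v**4+97v**3−191v**2−26v+280 = ((1/2)v−8)(2v**4−2v**3−54v**2+50v+100) + (108v**3−648v**2+324v+1080)
  2v**4−2v**3−54v**2+50v+100 = ((1/54)v+5/54)(108v**3−648v**2+324v+1080) + (0)
Last nonzero remainder: 108v**3−648v**2+324v+1080. Dividing through by 108 gives the monic gcd v**3−6v**2+3v+10.

v**3−6v**2+3v+10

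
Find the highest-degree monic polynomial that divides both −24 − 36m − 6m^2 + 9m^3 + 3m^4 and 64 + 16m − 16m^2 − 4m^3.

Euclidean algorithm in ℚ[m]:
  3m^4 + 9m^3 − 6m^2 − 36m − 24 = (−(3/4)m + 3/4)(−4m^3 − 16m^2 + 16m + 64) + (18m^2 − 72)
  −4m^3 − 16m^2 + 16m + 64 = (−(2/9)m − 8/9)(18m^2 − 72) + (0)
Last nonzero remainder: 18m^2 − 72. Dividing through by 18 gives the monic gcd m^2 − 4.

−4 + m^2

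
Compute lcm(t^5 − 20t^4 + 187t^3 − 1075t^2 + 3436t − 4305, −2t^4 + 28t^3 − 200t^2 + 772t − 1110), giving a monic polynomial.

t^7 − 26t^6 + 344t^5 − 2937t^4 + 16805t^3 − 64696t^2 + 152962t − 159285

By polynomial division,
  t^5 − 20t^4 + 187t^3 − 1075t^2 + 3436t − 4305 = (−(1/2)t + 3)(−2t^4 + 28t^3 − 200t^2 + 772t − 1110) + (3t^3 − 89t^2 + 565t − 975)
  −2t^4 + 28t^3 − 200t^2 + 772t − 1110 = (−(2/3)t − 94/9)(3t^3 − 89t^2 + 565t − 975) + (−(6776/9)t^2 + (54208/9)t − 33880/3)
  3t^3 − 89t^2 + 565t − 975 = (−(27/6776)t + 585/6776)(−(6776/9)t^2 + (54208/9)t − 33880/3) + (0)
Last nonzero remainder: −(6776/9)t^2 + (54208/9)t − 33880/3. Dividing through by −6776/9 gives the monic gcd t^2 − 8t + 15.
Then lcm(f, g) = f·g / gcd(f, g); expanding and making the result monic gives the answer.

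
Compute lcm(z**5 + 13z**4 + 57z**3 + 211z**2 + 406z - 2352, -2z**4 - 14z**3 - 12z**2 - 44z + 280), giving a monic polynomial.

z**7 + 15z**6 + 93z**5 + 455z**4 + 1398z**3 + 570z**2 - 644z - 23520

Apply the Euclidean algorithm:
  z**5 + 13z**4 + 57z**3 + 211z**2 + 406z - 2352 = (-(1/2)z - 3)(-2z**4 - 14z**3 - 12z**2 - 44z + 280) + (9z**3 + 153z**2 + 414z - 1512)
  -2z**4 - 14z**3 - 12z**2 - 44z + 280 = (-(2/9)z + 20/9)(9z**3 + 153z**2 + 414z - 1512) + (-260z**2 - 1300z + 3640)
  9z**3 + 153z**2 + 414z - 1512 = (-(9/260)z - 27/65)(-260z**2 - 1300z + 3640) + (0)
Last nonzero remainder: -260z**2 - 1300z + 3640. Dividing through by -260 gives the monic gcd z**2 + 5z - 14.
Then lcm(f, g) = f·g / gcd(f, g); expanding and making the result monic gives the answer.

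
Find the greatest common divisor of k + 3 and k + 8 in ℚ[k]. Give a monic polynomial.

1

Euclidean algorithm in ℚ[k]:
  k + 3 = (k + 8) + (-5)
  k + 8 = (-(1/5)k - 8/5)(-5) + (0)
The last nonzero remainder is the constant -5, so the polynomials are coprime and gcd = 1.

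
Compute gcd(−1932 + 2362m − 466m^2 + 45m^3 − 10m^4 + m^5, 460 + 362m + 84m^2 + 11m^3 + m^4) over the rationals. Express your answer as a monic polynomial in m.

Repeated division with remainder:
  m^5 − 10m^4 + 45m^3 − 466m^2 + 2362m − 1932 = (m − 21)(m^4 + 11m^3 + 84m^2 + 362m + 460) + (192m^3 + 936m^2 + 9504m + 7728)
  m^4 + 11m^3 + 84m^2 + 362m + 460 = ((1/192)m + 49/1536)(192m^3 + 936m^2 + 9504m + 7728) + ((297/64)m^2 + (297/16)m + 6831/32)
  192m^3 + 936m^2 + 9504m + 7728 = ((4096/99)m + 3584/99)((297/64)m^2 + (297/16)m + 6831/32) + (0)
Last nonzero remainder: (297/64)m^2 + (297/16)m + 6831/32. Dividing through by 297/64 gives the monic gcd m^2 + 4m + 46.

46 + 4m + m^2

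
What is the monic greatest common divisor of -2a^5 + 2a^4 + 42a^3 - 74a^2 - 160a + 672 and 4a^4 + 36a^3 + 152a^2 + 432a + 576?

a^2 + 7a + 12

Euclidean algorithm in ℚ[a]:
  -2a^5 + 2a^4 + 42a^3 - 74a^2 - 160a + 672 = (-(1/2)a + 5)(4a^4 + 36a^3 + 152a^2 + 432a + 576) + (-62a^3 - 618a^2 - 2032a - 2208)
  4a^4 + 36a^3 + 152a^2 + 432a + 576 = (-(2/31)a + 60/961)(-62a^3 - 618a^2 - 2032a - 2208) + ((57168/961)a^2 + (400176/961)a + 686016/961)
  -62a^3 - 618a^2 - 2032a - 2208 = (-(29791/28584)a - 22103/7146)((57168/961)a^2 + (400176/961)a + 686016/961) + (0)
Last nonzero remainder: (57168/961)a^2 + (400176/961)a + 686016/961. Dividing through by 57168/961 gives the monic gcd a^2 + 7a + 12.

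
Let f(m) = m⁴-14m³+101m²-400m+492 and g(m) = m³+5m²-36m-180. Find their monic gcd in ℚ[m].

m-6

By polynomial division,
  m⁴-14m³+101m²-400m+492 = (m-19)(m³+5m²-36m-180) + (232m²-904m-2928)
  m³+5m²-36m-180 = ((1/232)m+129/3364)(232m²-904m-2928) + ((9492/841)m-56952/841)
  232m²-904m-2928 = ((48778/2373)m+102602/2373)((9492/841)m-56952/841) + (0)
Last nonzero remainder: (9492/841)m-56952/841. Dividing through by 9492/841 gives the monic gcd m-6.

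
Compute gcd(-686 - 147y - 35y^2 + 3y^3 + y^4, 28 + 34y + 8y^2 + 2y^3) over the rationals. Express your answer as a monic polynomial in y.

14 + 3y + y^2

Euclidean algorithm in ℚ[y]:
  y^4 + 3y^3 - 35y^2 - 147y - 686 = ((1/2)y - 1/2)(2y^3 + 8y^2 + 34y + 28) + (-48y^2 - 144y - 672)
  2y^3 + 8y^2 + 34y + 28 = (-(1/24)y - 1/24)(-48y^2 - 144y - 672) + (0)
Last nonzero remainder: -48y^2 - 144y - 672. Dividing through by -48 gives the monic gcd y^2 + 3y + 14.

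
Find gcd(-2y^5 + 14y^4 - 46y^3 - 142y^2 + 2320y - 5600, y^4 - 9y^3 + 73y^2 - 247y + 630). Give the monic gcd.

y^2 - 4y + 35

By polynomial division,
  -2y^5 + 14y^4 - 46y^3 - 142y^2 + 2320y - 5600 = (-2y - 4)(y^4 - 9y^3 + 73y^2 - 247y + 630) + (64y^3 - 344y^2 + 2592y - 3080)
  y^4 - 9y^3 + 73y^2 - 247y + 630 = ((1/64)y - 29/512)(64y^3 - 344y^2 + 2592y - 3080) + ((833/64)y^2 - (833/16)y + 29155/64)
  64y^3 - 344y^2 + 2592y - 3080 = ((4096/833)y - 5632/833)((833/64)y^2 - (833/16)y + 29155/64) + (0)
Last nonzero remainder: (833/64)y^2 - (833/16)y + 29155/64. Dividing through by 833/64 gives the monic gcd y^2 - 4y + 35.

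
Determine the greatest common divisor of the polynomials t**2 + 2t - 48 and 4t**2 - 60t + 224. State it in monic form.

Apply the Euclidean algorithm:
  t**2 + 2t - 48 = (1/4)(4t**2 - 60t + 224) + (17t - 104)
  4t**2 - 60t + 224 = ((4/17)t - 604/289)(17t - 104) + (1920/289)
  17t - 104 = ((4913/1920)t - 3757/240)(1920/289) + (0)
The last nonzero remainder is the constant 1920/289, so the polynomials are coprime and gcd = 1.

1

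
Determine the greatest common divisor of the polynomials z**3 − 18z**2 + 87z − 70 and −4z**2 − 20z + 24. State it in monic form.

z − 1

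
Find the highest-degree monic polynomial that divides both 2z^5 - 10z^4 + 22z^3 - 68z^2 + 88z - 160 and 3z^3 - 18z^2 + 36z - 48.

z^3 - 6z^2 + 12z - 16

By polynomial division,
  2z^5 - 10z^4 + 22z^3 - 68z^2 + 88z - 160 = ((2/3)z^2 + (2/3)z + 10/3)(3z^3 - 18z^2 + 36z - 48) + (0)
Last nonzero remainder: 3z^3 - 18z^2 + 36z - 48. Dividing through by 3 gives the monic gcd z^3 - 6z^2 + 12z - 16.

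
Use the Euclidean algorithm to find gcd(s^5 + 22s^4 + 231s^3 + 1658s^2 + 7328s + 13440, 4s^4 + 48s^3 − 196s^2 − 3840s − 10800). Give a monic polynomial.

s^2 + 11s + 30

Euclidean algorithm in ℚ[s]:
  s^5 + 22s^4 + 231s^3 + 1658s^2 + 7328s + 13440 = ((1/4)s + 5/2)(4s^4 + 48s^3 − 196s^2 − 3840s − 10800) + (160s^3 + 3108s^2 + 19628s + 40440)
  4s^4 + 48s^3 − 196s^2 − 3840s − 10800 = ((1/40)s − 297/1600)(160s^3 + 3108s^2 + 19628s + 40440) + (−(43911/400)s^2 − (483021/400)s − 131733/40)
  160s^3 + 3108s^2 + 19628s + 40440 = (−(64000/43911)s − 539200/43911)(−(43911/400)s^2 − (483021/400)s − 131733/40) + (0)
Last nonzero remainder: −(43911/400)s^2 − (483021/400)s − 131733/40. Dividing through by −43911/400 gives the monic gcd s^2 + 11s + 30.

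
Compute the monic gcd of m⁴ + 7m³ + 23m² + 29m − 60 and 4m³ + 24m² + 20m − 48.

By polynomial division,
  m⁴ + 7m³ + 23m² + 29m − 60 = ((1/4)m + 1/4)(4m³ + 24m² + 20m − 48) + (12m² + 36m − 48)
  4m³ + 24m² + 20m − 48 = ((1/3)m + 1)(12m² + 36m − 48) + (0)
Last nonzero remainder: 12m² + 36m − 48. Dividing through by 12 gives the monic gcd m² + 3m − 4.

m² + 3m − 4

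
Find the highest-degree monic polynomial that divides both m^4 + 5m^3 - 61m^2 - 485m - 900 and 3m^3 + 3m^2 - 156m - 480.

Apply the Euclidean algorithm:
  m^4 + 5m^3 - 61m^2 - 485m - 900 = ((1/3)m + 4/3)(3m^3 + 3m^2 - 156m - 480) + (-13m^2 - 117m - 260)
  3m^3 + 3m^2 - 156m - 480 = (-(3/13)m + 24/13)(-13m^2 - 117m - 260) + (0)
Last nonzero remainder: -13m^2 - 117m - 260. Dividing through by -13 gives the monic gcd m^2 + 9m + 20.

m^2 + 9m + 20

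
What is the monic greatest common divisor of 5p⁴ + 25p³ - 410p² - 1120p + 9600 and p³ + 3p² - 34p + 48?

p + 8

Euclidean algorithm in ℚ[p]:
  5p⁴ + 25p³ - 410p² - 1120p + 9600 = (5p + 10)(p³ + 3p² - 34p + 48) + (-270p² - 1020p + 9120)
  p³ + 3p² - 34p + 48 = (-(1/270)p + 7/2430)(-270p² - 1020p + 9120) + ((220/81)p + 1760/81)
  -270p² - 1020p + 9120 = (-(2187/22)p + 4617/11)((220/81)p + 1760/81) + (0)
Last nonzero remainder: (220/81)p + 1760/81. Dividing through by 220/81 gives the monic gcd p + 8.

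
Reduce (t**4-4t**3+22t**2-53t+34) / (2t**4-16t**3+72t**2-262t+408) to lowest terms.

(t**2-3t+2)/(2t**2-14t+24)

By polynomial division,
  t**4-4t**3+22t**2-53t+34 = (1/2)(2t**4-16t**3+72t**2-262t+408) + (4t**3-14t**2+78t-170)
  2t**4-16t**3+72t**2-262t+408 = ((1/2)t-9/4)(4t**3-14t**2+78t-170) + ((3/2)t**2-(3/2)t+51/2)
  4t**3-14t**2+78t-170 = ((8/3)t-20/3)((3/2)t**2-(3/2)t+51/2) + (0)
Last nonzero remainder: (3/2)t**2-(3/2)t+51/2. Dividing through by 3/2 gives the monic gcd t**2-t+17.
Cancel t**2-t+17 from numerator and denominator to get the reduced form.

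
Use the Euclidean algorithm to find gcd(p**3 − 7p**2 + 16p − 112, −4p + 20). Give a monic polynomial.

1

Apply the Euclidean algorithm:
  p**3 − 7p**2 + 16p − 112 = (−(1/4)p**2 + (1/2)p − 3/2)(−4p + 20) + (−82)
  −4p + 20 = ((2/41)p − 10/41)(−82) + (0)
The last nonzero remainder is the constant −82, so the polynomials are coprime and gcd = 1.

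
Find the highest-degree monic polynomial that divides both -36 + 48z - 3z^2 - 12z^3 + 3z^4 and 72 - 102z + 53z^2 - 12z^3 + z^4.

Apply the Euclidean algorithm:
  3z^4 - 12z^3 - 3z^2 + 48z - 36 = (3)(z^4 - 12z^3 + 53z^2 - 102z + 72) + (24z^3 - 162z^2 + 354z - 252)
  z^4 - 12z^3 + 53z^2 - 102z + 72 = ((1/24)z - 7/32)(24z^3 - 162z^2 + 354z - 252) + ((45/16)z^2 - (225/16)z + 135/8)
  24z^3 - 162z^2 + 354z - 252 = ((128/15)z - 224/15)((45/16)z^2 - (225/16)z + 135/8) + (0)
Last nonzero remainder: (45/16)z^2 - (225/16)z + 135/8. Dividing through by 45/16 gives the monic gcd z^2 - 5z + 6.

6 - 5z + z^2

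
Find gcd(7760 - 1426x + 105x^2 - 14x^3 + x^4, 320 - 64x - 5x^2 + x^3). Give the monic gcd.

-8 + x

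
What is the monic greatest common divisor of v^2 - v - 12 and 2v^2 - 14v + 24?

v - 4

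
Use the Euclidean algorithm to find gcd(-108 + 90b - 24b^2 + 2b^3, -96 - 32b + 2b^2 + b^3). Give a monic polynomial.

By polynomial division,
  2b^3 - 24b^2 + 90b - 108 = (2)(b^3 + 2b^2 - 32b - 96) + (-28b^2 + 154b + 84)
  b^3 + 2b^2 - 32b - 96 = (-(1/28)b - 15/56)(-28b^2 + 154b + 84) + ((49/4)b - 147/2)
  -28b^2 + 154b + 84 = (-(16/7)b - 8/7)((49/4)b - 147/2) + (0)
Last nonzero remainder: (49/4)b - 147/2. Dividing through by 49/4 gives the monic gcd b - 6.

-6 + b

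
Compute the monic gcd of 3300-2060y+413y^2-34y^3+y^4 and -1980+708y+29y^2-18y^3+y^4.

-330+173y-24y^2+y^3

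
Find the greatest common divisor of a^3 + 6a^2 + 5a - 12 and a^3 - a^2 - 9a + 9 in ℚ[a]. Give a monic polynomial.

a^2 + 2a - 3

Apply the Euclidean algorithm:
  a^3 + 6a^2 + 5a - 12 = (a^3 - a^2 - 9a + 9) + (7a^2 + 14a - 21)
  a^3 - a^2 - 9a + 9 = ((1/7)a - 3/7)(7a^2 + 14a - 21) + (0)
Last nonzero remainder: 7a^2 + 14a - 21. Dividing through by 7 gives the monic gcd a^2 + 2a - 3.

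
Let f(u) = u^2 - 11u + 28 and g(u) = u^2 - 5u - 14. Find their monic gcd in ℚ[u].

Apply the Euclidean algorithm:
  u^2 - 11u + 28 = (u^2 - 5u - 14) + (-6u + 42)
  u^2 - 5u - 14 = (-(1/6)u - 1/3)(-6u + 42) + (0)
Last nonzero remainder: -6u + 42. Dividing through by -6 gives the monic gcd u - 7.

u - 7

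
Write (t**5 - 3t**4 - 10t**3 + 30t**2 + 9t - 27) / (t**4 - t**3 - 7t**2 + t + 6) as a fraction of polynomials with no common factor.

(t**2 - 9)/(t + 2)

Apply the Euclidean algorithm:
  t**5 - 3t**4 - 10t**3 + 30t**2 + 9t - 27 = (t - 2)(t**4 - t**3 - 7t**2 + t + 6) + (-5t**3 + 15t**2 + 5t - 15)
  t**4 - t**3 - 7t**2 + t + 6 = (-(1/5)t - 2/5)(-5t**3 + 15t**2 + 5t - 15) + (0)
Last nonzero remainder: -5t**3 + 15t**2 + 5t - 15. Dividing through by -5 gives the monic gcd t**3 - 3t**2 - t + 3.
Cancel t**3 - 3t**2 - t + 3 from numerator and denominator to get the reduced form.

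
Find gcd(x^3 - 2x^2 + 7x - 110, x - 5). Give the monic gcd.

Repeated division with remainder:
  x^3 - 2x^2 + 7x - 110 = (x^2 + 3x + 22)(x - 5) + (0)
The last nonzero remainder x - 5 is already monic.

x - 5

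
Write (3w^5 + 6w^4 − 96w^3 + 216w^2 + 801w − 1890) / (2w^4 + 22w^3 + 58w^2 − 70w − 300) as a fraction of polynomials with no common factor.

By polynomial division,
  3w^5 + 6w^4 − 96w^3 + 216w^2 + 801w − 1890 = ((3/2)w − 27/2)(2w^4 + 22w^3 + 58w^2 − 70w − 300) + (114w^3 + 1104w^2 + 306w − 5940)
  2w^4 + 22w^3 + 58w^2 − 70w − 300 = ((1/57)w + 25/1083)(114w^3 + 1104w^2 + 306w − 5940) + ((9800/361)w^2 + (9800/361)w − 58800/361)
  114w^3 + 1104w^2 + 306w − 5940 = ((20577/4900)w + 35739/980)((9800/361)w^2 + (9800/361)w − 58800/361) + (0)
Last nonzero remainder: (9800/361)w^2 + (9800/361)w − 58800/361. Dividing through by 9800/361 gives the monic gcd w^2 + w − 6.
Cancel w^2 + w − 6 from numerator and denominator to get the reduced form.

(3w^3 + 3w^2 − 81w + 315)/(2w^2 + 20w + 50)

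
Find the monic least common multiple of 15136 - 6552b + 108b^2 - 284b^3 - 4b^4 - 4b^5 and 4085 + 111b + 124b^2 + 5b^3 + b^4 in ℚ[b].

-359480 + 129122b + 5117b^2 + 8194b^3 + 565b^4 + 173b^5 + 8b^6 + b^7

Apply the Euclidean algorithm:
  -4b^5 - 4b^4 - 284b^3 + 108b^2 - 6552b + 15136 = (-4b + 16)(b^4 + 5b^3 + 124b^2 + 111b + 4085) + (132b^3 - 1432b^2 + 8012b - 50224)
  b^4 + 5b^3 + 124b^2 + 111b + 4085 = ((1/132)b + 523/4356)(132b^3 - 1432b^2 + 8012b - 50224) + ((256171/1089)b^2 - (512342/1089)b + 11015353/1089)
  132b^3 - 1432b^2 + 8012b - 50224 = ((143748/256171)b - 1271952/256171)((256171/1089)b^2 - (512342/1089)b + 11015353/1089) + (0)
Last nonzero remainder: (256171/1089)b^2 - (512342/1089)b + 11015353/1089. Dividing through by 256171/1089 gives the monic gcd b^2 - 2b + 43.
Then lcm(f, g) = f·g / gcd(f, g); expanding and making the result monic gives the answer.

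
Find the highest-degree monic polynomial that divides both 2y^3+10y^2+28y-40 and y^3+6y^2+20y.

y^2+6y+20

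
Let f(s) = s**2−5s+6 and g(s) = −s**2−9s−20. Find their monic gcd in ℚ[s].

1

By polynomial division,
  s**2−5s+6 = (−1)(−s**2−9s−20) + (−14s−14)
  −s**2−9s−20 = ((1/14)s+4/7)(−14s−14) + (−12)
  −14s−14 = ((7/6)s+7/6)(−12) + (0)
The last nonzero remainder is the constant −12, so the polynomials are coprime and gcd = 1.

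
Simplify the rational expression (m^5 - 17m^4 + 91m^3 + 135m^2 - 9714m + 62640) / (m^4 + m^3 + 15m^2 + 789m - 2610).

(m^3 - 11m^2 - 62m + 720)/(m^2 + 7m - 30)

By polynomial division,
  m^5 - 17m^4 + 91m^3 + 135m^2 - 9714m + 62640 = (m - 18)(m^4 + m^3 + 15m^2 + 789m - 2610) + (94m^3 - 384m^2 + 7098m + 15660)
  m^4 + m^3 + 15m^2 + 789m - 2610 = ((1/94)m + 239/4418)(94m^3 - 384m^2 + 7098m + 15660) + (-(87780/2209)m^2 + (526680/2209)m - 7636860/2209)
  94m^3 - 384m^2 + 7098m + 15660 = (-(103823/43890)m - 6627/1463)(-(87780/2209)m^2 + (526680/2209)m - 7636860/2209) + (0)
Last nonzero remainder: -(87780/2209)m^2 + (526680/2209)m - 7636860/2209. Dividing through by -87780/2209 gives the monic gcd m^2 - 6m + 87.
Cancel m^2 - 6m + 87 from numerator and denominator to get the reduced form.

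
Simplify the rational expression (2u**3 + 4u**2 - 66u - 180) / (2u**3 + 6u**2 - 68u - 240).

(u + 3)/(u + 4)

By polynomial division,
  2u**3 + 4u**2 - 66u - 180 = (2u**3 + 6u**2 - 68u - 240) + (-2u**2 + 2u + 60)
  2u**3 + 6u**2 - 68u - 240 = (-u - 4)(-2u**2 + 2u + 60) + (0)
Last nonzero remainder: -2u**2 + 2u + 60. Dividing through by -2 gives the monic gcd u**2 - u - 30.
Cancel u**2 - u - 30 from numerator and denominator to get the reduced form.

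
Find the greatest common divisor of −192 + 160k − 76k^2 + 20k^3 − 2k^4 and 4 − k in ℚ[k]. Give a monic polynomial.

−4 + k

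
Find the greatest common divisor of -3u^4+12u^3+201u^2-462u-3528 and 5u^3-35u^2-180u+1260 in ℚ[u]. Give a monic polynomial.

Apply the Euclidean algorithm:
  -3u^4+12u^3+201u^2-462u-3528 = (-(3/5)u-9/5)(5u^3-35u^2-180u+1260) + (30u^2-30u-1260)
  5u^3-35u^2-180u+1260 = ((1/6)u-1)(30u^2-30u-1260) + (0)
Last nonzero remainder: 30u^2-30u-1260. Dividing through by 30 gives the monic gcd u^2-u-42.

u^2-u-42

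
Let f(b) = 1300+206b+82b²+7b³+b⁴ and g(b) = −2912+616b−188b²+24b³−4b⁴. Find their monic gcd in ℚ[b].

26+b+b²

By polynomial division,
  b⁴+7b³+82b²+206b+1300 = (−1/4)(−4b⁴+24b³−188b²+616b−2912) + (13b³+35b²+360b+572)
  −4b⁴+24b³−188b²+616b−2912 = (−(4/13)b+452/169)(13b³+35b²+360b+572) + (−(28872/169)b²−(28872/169)b−57744/13)
  13b³+35b²+360b+572 = (−(2197/28872)b−1859/14436)(−(28872/169)b²−(28872/169)b−57744/13) + (0)
Last nonzero remainder: −(28872/169)b²−(28872/169)b−57744/13. Dividing through by −28872/169 gives the monic gcd b²+b+26.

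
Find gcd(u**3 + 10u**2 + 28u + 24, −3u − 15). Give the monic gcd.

Apply the Euclidean algorithm:
  u**3 + 10u**2 + 28u + 24 = (−(1/3)u**2 − (5/3)u − 1)(−3u − 15) + (9)
  −3u − 15 = (−(1/3)u − 5/3)(9) + (0)
The last nonzero remainder is the constant 9, so the polynomials are coprime and gcd = 1.

1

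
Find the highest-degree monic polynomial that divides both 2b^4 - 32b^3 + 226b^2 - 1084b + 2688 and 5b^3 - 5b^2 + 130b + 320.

b^2 - 3b + 32

Euclidean algorithm in ℚ[b]:
  2b^4 - 32b^3 + 226b^2 - 1084b + 2688 = ((2/5)b - 6)(5b^3 - 5b^2 + 130b + 320) + (144b^2 - 432b + 4608)
  5b^3 - 5b^2 + 130b + 320 = ((5/144)b + 5/72)(144b^2 - 432b + 4608) + (0)
Last nonzero remainder: 144b^2 - 432b + 4608. Dividing through by 144 gives the monic gcd b^2 - 3b + 32.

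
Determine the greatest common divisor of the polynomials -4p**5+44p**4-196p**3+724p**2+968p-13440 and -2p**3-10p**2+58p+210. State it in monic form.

p**2-2p-15

Repeated division with remainder:
  -4p**5+44p**4-196p**3+724p**2+968p-13440 = (2p**2-32p+316)(-2p**3-10p**2+58p+210) + (5320p**2-10640p-79800)
  -2p**3-10p**2+58p+210 = (-(1/2660)p-1/380)(5320p**2-10640p-79800) + (0)
Last nonzero remainder: 5320p**2-10640p-79800. Dividing through by 5320 gives the monic gcd p**2-2p-15.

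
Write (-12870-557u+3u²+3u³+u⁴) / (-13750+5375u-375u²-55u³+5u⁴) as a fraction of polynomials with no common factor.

(117+4u+u²)/(125-50u+5u²)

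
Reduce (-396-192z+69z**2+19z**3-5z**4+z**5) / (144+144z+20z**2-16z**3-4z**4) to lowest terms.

(-33+6z-z**2)/(12+4z)

Apply the Euclidean algorithm:
  z**5-5z**4+19z**3+69z**2-192z-396 = (-(1/4)z+9/4)(-4z**4-16z**3+20z**2+144z+144) + (60z**3+60z**2-480z-720)
  -4z**4-16z**3+20z**2+144z+144 = (-(1/15)z-1/5)(60z**3+60z**2-480z-720) + (0)
Last nonzero remainder: 60z**3+60z**2-480z-720. Dividing through by 60 gives the monic gcd z**3+z**2-8z-12.
Cancel z**3+z**2-8z-12 from numerator and denominator to get the reduced form.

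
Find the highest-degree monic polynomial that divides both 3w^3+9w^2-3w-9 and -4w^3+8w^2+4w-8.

w^2-1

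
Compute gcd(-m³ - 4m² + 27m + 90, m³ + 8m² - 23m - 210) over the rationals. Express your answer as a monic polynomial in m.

m² + m - 30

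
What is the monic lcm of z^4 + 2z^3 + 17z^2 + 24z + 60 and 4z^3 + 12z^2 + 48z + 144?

z^5 + 5z^4 + 23z^3 + 75z^2 + 132z + 180

By polynomial division,
  z^4 + 2z^3 + 17z^2 + 24z + 60 = ((1/4)z − 1/4)(4z^3 + 12z^2 + 48z + 144) + (8z^2 + 96)
  4z^3 + 12z^2 + 48z + 144 = ((1/2)z + 3/2)(8z^2 + 96) + (0)
Last nonzero remainder: 8z^2 + 96. Dividing through by 8 gives the monic gcd z^2 + 12.
Then lcm(f, g) = f·g / gcd(f, g); expanding and making the result monic gives the answer.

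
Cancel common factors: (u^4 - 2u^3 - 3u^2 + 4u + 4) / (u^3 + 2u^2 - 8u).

Repeated division with remainder:
  u^4 - 2u^3 - 3u^2 + 4u + 4 = (u - 4)(u^3 + 2u^2 - 8u) + (13u^2 - 28u + 4)
  u^3 + 2u^2 - 8u = ((1/13)u + 54/169)(13u^2 - 28u + 4) + ((108/169)u - 216/169)
  13u^2 - 28u + 4 = ((2197/108)u - 169/54)((108/169)u - 216/169) + (0)
Last nonzero remainder: (108/169)u - 216/169. Dividing through by 108/169 gives the monic gcd u - 2.
Cancel u - 2 from numerator and denominator to get the reduced form.

(u^3 - 3u - 2)/(u^2 + 4u)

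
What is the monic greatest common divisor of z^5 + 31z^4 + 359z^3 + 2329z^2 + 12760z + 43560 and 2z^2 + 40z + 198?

z^2 + 20z + 99

By polynomial division,
  z^5 + 31z^4 + 359z^3 + 2329z^2 + 12760z + 43560 = ((1/2)z^3 + (11/2)z^2 + 20z + 220)(2z^2 + 40z + 198) + (0)
Last nonzero remainder: 2z^2 + 40z + 198. Dividing through by 2 gives the monic gcd z^2 + 20z + 99.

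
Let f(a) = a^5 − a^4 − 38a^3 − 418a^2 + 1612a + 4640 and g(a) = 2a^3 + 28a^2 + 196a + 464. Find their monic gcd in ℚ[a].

a^2 + 10a + 58

By polynomial division,
  a^5 − a^4 − 38a^3 − 418a^2 + 1612a + 4640 = ((1/2)a^2 − (15/2)a + 37)(2a^3 + 28a^2 + 196a + 464) + (−216a^2 − 2160a − 12528)
  2a^3 + 28a^2 + 196a + 464 = (−(1/108)a − 1/27)(−216a^2 − 2160a − 12528) + (0)
Last nonzero remainder: −216a^2 − 2160a − 12528. Dividing through by −216 gives the monic gcd a^2 + 10a + 58.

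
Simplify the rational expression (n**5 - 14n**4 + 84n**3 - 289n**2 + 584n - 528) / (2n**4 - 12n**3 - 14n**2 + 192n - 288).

(n**3 - 7n**2 + 23n - 44)/(2n**2 + 2n - 24)

Euclidean algorithm in ℚ[n]:
  n**5 - 14n**4 + 84n**3 - 289n**2 + 584n - 528 = ((1/2)n - 4)(2n**4 - 12n**3 - 14n**2 + 192n - 288) + (43n**3 - 441n**2 + 1496n - 1680)
  2n**4 - 12n**3 - 14n**2 + 192n - 288 = ((2/43)n + 366/1849)(43n**3 - 441n**2 + 1496n - 1680) + ((6864/1849)n**2 - (48048/1849)n + 82368/1849)
  43n**3 - 441n**2 + 1496n - 1680 = ((79507/6864)n - 64715/1716)((6864/1849)n**2 - (48048/1849)n + 82368/1849) + (0)
Last nonzero remainder: (6864/1849)n**2 - (48048/1849)n + 82368/1849. Dividing through by 6864/1849 gives the monic gcd n**2 - 7n + 12.
Cancel n**2 - 7n + 12 from numerator and denominator to get the reduced form.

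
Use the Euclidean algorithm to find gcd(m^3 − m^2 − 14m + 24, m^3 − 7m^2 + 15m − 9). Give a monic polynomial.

Repeated division with remainder:
  m^3 − m^2 − 14m + 24 = (m^3 − 7m^2 + 15m − 9) + (6m^2 − 29m + 33)
  m^3 − 7m^2 + 15m − 9 = ((1/6)m − 13/36)(6m^2 − 29m + 33) + (−(35/36)m + 35/12)
  6m^2 − 29m + 33 = (−(216/35)m + 396/35)(−(35/36)m + 35/12) + (0)
Last nonzero remainder: −(35/36)m + 35/12. Dividing through by −35/36 gives the monic gcd m − 3.

m − 3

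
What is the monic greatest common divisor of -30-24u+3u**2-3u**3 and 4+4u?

1+u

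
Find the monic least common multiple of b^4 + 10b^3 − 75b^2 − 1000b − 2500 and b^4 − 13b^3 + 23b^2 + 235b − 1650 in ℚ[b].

Repeated division with remainder:
  b^4 + 10b^3 − 75b^2 − 1000b − 2500 = (b^4 − 13b^3 + 23b^2 + 235b − 1650) + (23b^3 − 98b^2 − 1235b − 850)
  b^4 − 13b^3 + 23b^2 + 235b − 1650 = ((1/23)b − 201/529)(23b^3 − 98b^2 − 1235b − 850) + ((20874/529)b^2 − (104370/529)b − 1043700/529)
  23b^3 − 98b^2 − 1235b − 850 = ((12167/20874)b + 8993/20874)((20874/529)b^2 − (104370/529)b − 1043700/529) + (0)
Last nonzero remainder: (20874/529)b^2 − (104370/529)b − 1043700/529. Dividing through by 20874/529 gives the monic gcd b^2 − 5b − 50.
Then lcm(f, g) = f·g / gcd(f, g); expanding and making the result monic gives the answer.

b^6 + 2b^5 − 122b^4 − 70b^3 + 3025b^2 − 13000b − 82500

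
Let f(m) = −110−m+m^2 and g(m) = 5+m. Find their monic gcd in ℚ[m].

Repeated division with remainder:
  m^2−m−110 = (m−6)(m+5) + (−80)
  m+5 = (−(1/80)m−1/16)(−80) + (0)
The last nonzero remainder is the constant −80, so the polynomials are coprime and gcd = 1.

1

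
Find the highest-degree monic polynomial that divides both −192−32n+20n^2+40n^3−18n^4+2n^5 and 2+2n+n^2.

Euclidean algorithm in ℚ[n]:
  2n^5−18n^4+40n^3+20n^2−32n−192 = (2n^3−22n^2+80n−96)(n^2+2n+2) + (0)
The last nonzero remainder n^2+2n+2 is already monic.

2+2n+n^2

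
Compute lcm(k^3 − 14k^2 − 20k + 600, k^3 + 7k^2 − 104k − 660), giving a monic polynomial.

k^4 − 3k^3 − 174k^2 + 380k + 6600

By polynomial division,
  k^3 − 14k^2 − 20k + 600 = (k^3 + 7k^2 − 104k − 660) + (−21k^2 + 84k + 1260)
  k^3 + 7k^2 − 104k − 660 = (−(1/21)k − 11/21)(−21k^2 + 84k + 1260) + (0)
Last nonzero remainder: −21k^2 + 84k + 1260. Dividing through by −21 gives the monic gcd k^2 − 4k − 60.
Then lcm(f, g) = f·g / gcd(f, g); expanding and making the result monic gives the answer.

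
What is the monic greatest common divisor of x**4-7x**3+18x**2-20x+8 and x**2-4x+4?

Apply the Euclidean algorithm:
  x**4-7x**3+18x**2-20x+8 = (x**2-3x+2)(x**2-4x+4) + (0)
The last nonzero remainder x**2-4x+4 is already monic.

x**2-4x+4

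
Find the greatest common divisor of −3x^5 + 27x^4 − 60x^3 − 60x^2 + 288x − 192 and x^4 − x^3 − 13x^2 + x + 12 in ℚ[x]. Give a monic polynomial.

Apply the Euclidean algorithm:
  −3x^5 + 27x^4 − 60x^3 − 60x^2 + 288x − 192 = (−3x + 24)(x^4 − x^3 − 13x^2 + x + 12) + (−75x^3 + 255x^2 + 300x − 480)
  x^4 − x^3 − 13x^2 + x + 12 = (−(1/75)x − 4/125)(−75x^3 + 255x^2 + 300x − 480) + (−(21/25)x^2 + (21/5)x − 84/25)
  −75x^3 + 255x^2 + 300x − 480 = ((625/7)x + 1000/7)(−(21/25)x^2 + (21/5)x − 84/25) + (0)
Last nonzero remainder: −(21/25)x^2 + (21/5)x − 84/25. Dividing through by −21/25 gives the monic gcd x^2 − 5x + 4.

x^2 − 5x + 4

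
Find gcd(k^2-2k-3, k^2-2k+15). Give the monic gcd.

1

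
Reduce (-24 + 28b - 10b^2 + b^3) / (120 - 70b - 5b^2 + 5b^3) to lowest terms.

Euclidean algorithm in ℚ[b]:
  b^3 - 10b^2 + 28b - 24 = (1/5)(5b^3 - 5b^2 - 70b + 120) + (-9b^2 + 42b - 48)
  5b^3 - 5b^2 - 70b + 120 = (-(5/9)b - 55/27)(-9b^2 + 42b - 48) + (-(100/9)b + 200/9)
  -9b^2 + 42b - 48 = ((81/100)b - 54/25)(-(100/9)b + 200/9) + (0)
Last nonzero remainder: -(100/9)b + 200/9. Dividing through by -100/9 gives the monic gcd b - 2.
Cancel b - 2 from numerator and denominator to get the reduced form.

(12 - 8b + b^2)/(-60 + 5b + 5b^2)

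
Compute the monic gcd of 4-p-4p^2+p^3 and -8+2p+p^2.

Euclidean algorithm in ℚ[p]:
  p^3-4p^2-p+4 = (p-6)(p^2+2p-8) + (19p-44)
  p^2+2p-8 = ((1/19)p+82/361)(19p-44) + (720/361)
  19p-44 = ((6859/720)p-3971/180)(720/361) + (0)
The last nonzero remainder is the constant 720/361, so the polynomials are coprime and gcd = 1.

1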